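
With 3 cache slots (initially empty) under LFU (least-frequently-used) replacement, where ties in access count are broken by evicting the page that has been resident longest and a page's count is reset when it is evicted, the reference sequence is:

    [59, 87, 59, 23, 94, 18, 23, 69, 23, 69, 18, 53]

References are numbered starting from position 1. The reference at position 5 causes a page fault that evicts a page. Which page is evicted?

87

pos 1: 59: miss, frames [59]
pos 2: 87: miss, frames [59, 87]
pos 3: 59: hit
pos 4: 23: miss, frames [59, 87, 23]
pos 5: 94: miss, evict 87, frames [59, 23, 94]
At position 5, page 87 is evicted.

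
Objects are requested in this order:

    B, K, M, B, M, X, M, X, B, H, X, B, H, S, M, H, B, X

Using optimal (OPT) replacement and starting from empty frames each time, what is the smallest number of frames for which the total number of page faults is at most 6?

f=1: 18 faults
f=2: 11 faults
f=3: 8 faults
f=4: 7 faults
f=5: 6 faults
f=6: 6 faults
Smallest f with faults ≤ 6 is 5.

5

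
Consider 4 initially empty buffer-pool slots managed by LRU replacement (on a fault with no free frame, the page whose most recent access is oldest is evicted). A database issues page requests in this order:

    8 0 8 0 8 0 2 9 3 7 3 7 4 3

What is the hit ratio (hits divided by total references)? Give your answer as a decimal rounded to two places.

8 → fault, frames [8]
0 → fault, frames [8, 0]
8 → hit
0 → hit
8 → hit
0 → hit
2 → fault, frames [8, 0, 2]
9 → fault, frames [8, 0, 2, 9]
3 → fault, evict 8, frames [0, 2, 9, 3]
7 → fault, evict 0, frames [2, 9, 3, 7]
3 → hit
7 → hit
4 → fault, evict 2, frames [9, 3, 7, 4]
3 → hit
Hits: 7 of 14 references → 7/14 = 0.5000.

0.50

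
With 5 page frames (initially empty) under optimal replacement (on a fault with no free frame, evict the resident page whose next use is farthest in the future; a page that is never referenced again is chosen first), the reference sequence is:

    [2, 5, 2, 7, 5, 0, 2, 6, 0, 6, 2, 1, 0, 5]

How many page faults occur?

6

2 → miss, frames {2}
5 → miss, frames {2,5}
2 → hit
7 → miss, frames {2,5,7}
5 → hit
0 → miss, frames {2,5,7,0}
2 → hit
6 → miss, frames {2,5,7,0,6}
0 → hit
6 → hit
2 → hit
1 → miss, evict 6, frames {2,5,7,0,1}
0 → hit
5 → hit
Page faults: 6.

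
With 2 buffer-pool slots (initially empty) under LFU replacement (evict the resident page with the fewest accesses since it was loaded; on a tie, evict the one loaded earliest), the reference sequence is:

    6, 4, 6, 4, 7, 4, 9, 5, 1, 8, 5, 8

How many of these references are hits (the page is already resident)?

6: miss, frames (6)
4: miss, frames (6 4)
6: hit
4: hit
7: miss, evict 6, frames (4 7)
4: hit
9: miss, evict 7, frames (4 9)
5: miss, evict 9, frames (4 5)
1: miss, evict 5, frames (4 1)
8: miss, evict 1, frames (4 8)
5: miss, evict 8, frames (4 5)
8: miss, evict 5, frames (4 8)
Hits: 3.

3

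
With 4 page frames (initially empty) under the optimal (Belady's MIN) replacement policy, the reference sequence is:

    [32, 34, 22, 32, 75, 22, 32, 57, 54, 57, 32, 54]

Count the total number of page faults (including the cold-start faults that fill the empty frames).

6

32 -> miss, frames (32)
34 -> miss, frames (32 34)
22 -> miss, frames (32 34 22)
32 -> hit
75 -> miss, frames (32 34 22 75)
22 -> hit
32 -> hit
57 -> miss, evict 75, frames (32 34 22 57)
54 -> miss, evict 22, frames (32 34 57 54)
57 -> hit
32 -> hit
54 -> hit
Page faults: 6.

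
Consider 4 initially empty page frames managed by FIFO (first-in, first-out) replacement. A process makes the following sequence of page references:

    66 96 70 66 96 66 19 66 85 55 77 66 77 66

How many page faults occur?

66 -> fault, frames {66}
96 -> fault, frames {66,96}
70 -> fault, frames {66,96,70}
66 -> hit
96 -> hit
66 -> hit
19 -> fault, frames {66,96,70,19}
66 -> hit
85 -> fault, evict 66, frames {96,70,19,85}
55 -> fault, evict 96, frames {70,19,85,55}
77 -> fault, evict 70, frames {19,85,55,77}
66 -> fault, evict 19, frames {85,55,77,66}
77 -> hit
66 -> hit
Page faults: 8.

8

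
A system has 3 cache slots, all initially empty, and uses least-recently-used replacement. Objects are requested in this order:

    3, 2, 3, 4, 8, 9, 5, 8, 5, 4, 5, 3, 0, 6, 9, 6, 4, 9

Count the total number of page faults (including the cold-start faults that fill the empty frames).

3 → miss, frames (3)
2 → miss, frames (3 2)
3 → hit
4 → miss, frames (2 3 4)
8 → miss, evict 2, frames (3 4 8)
9 → miss, evict 3, frames (4 8 9)
5 → miss, evict 4, frames (8 9 5)
8 → hit
5 → hit
4 → miss, evict 9, frames (8 5 4)
5 → hit
3 → miss, evict 8, frames (4 5 3)
0 → miss, evict 4, frames (5 3 0)
6 → miss, evict 5, frames (3 0 6)
9 → miss, evict 3, frames (0 6 9)
6 → hit
4 → miss, evict 0, frames (9 6 4)
9 → hit
Page faults: 12.

12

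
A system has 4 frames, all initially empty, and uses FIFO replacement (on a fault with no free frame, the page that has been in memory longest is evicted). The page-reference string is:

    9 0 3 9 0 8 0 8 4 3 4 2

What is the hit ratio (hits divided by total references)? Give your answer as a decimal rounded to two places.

9: miss, frames [9]
0: miss, frames [9, 0]
3: miss, frames [9, 0, 3]
9: hit
0: hit
8: miss, frames [9, 0, 3, 8]
0: hit
8: hit
4: miss, evict 9, frames [0, 3, 8, 4]
3: hit
4: hit
2: miss, evict 0, frames [3, 8, 4, 2]
Hits: 6 of 12 references → 6/12 = 0.5000.

0.50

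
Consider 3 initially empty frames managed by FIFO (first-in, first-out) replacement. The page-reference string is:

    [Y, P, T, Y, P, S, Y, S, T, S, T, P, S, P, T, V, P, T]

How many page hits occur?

10

Y -> fault, frames {Y}
P -> fault, frames {Y,P}
T -> fault, frames {Y,P,T}
Y -> hit
P -> hit
S -> fault, evict Y, frames {P,T,S}
Y -> fault, evict P, frames {T,S,Y}
S -> hit
T -> hit
S -> hit
T -> hit
P -> fault, evict T, frames {S,Y,P}
S -> hit
P -> hit
T -> fault, evict S, frames {Y,P,T}
V -> fault, evict Y, frames {P,T,V}
P -> hit
T -> hit
Hits: 10.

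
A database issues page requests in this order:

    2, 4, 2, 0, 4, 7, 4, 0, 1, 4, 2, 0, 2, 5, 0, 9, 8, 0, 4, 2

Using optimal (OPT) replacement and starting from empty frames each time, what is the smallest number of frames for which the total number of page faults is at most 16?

f=1: 20 faults
f=2: 13 faults
f=3: 10 faults
f=4: 8 faults
f=5: 8 faults
f=6: 8 faults
f=7: 8 faults
f=8: 8 faults
Smallest f with faults ≤ 16 is 2.

2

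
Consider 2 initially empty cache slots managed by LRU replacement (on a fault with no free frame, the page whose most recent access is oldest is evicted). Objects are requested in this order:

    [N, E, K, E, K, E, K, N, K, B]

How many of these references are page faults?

5

N -> miss, frames {N}
E -> miss, frames {N,E}
K -> miss, evict N, frames {E,K}
E -> hit
K -> hit
E -> hit
K -> hit
N -> miss, evict E, frames {K,N}
K -> hit
B -> miss, evict N, frames {K,B}
Page faults: 5.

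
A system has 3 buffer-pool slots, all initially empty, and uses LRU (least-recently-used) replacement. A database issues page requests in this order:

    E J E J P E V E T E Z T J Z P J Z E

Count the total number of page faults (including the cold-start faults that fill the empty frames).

E: miss, frames {E}
J: miss, frames {E,J}
E: hit
J: hit
P: miss, frames {E,J,P}
E: hit
V: miss, evict J, frames {P,E,V}
E: hit
T: miss, evict P, frames {V,E,T}
E: hit
Z: miss, evict V, frames {T,E,Z}
T: hit
J: miss, evict E, frames {Z,T,J}
Z: hit
P: miss, evict T, frames {J,Z,P}
J: hit
Z: hit
E: miss, evict P, frames {J,Z,E}
Page faults: 9.

9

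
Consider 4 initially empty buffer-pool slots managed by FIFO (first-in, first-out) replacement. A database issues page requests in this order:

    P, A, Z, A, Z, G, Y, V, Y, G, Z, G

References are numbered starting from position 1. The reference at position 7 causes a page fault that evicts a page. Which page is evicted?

pos 1: P: fault, frames (P)
pos 2: A: fault, frames (P A)
pos 3: Z: fault, frames (P A Z)
pos 4: A: hit
pos 5: Z: hit
pos 6: G: fault, frames (P A Z G)
pos 7: Y: fault, evict P, frames (A Z G Y)
At position 7, page P is evicted.

P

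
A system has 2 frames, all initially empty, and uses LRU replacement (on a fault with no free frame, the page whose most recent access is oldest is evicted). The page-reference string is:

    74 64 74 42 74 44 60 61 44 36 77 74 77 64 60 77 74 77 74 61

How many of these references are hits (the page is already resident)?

74: fault, frames {74}
64: fault, frames {74,64}
74: hit
42: fault, evict 64, frames {74,42}
74: hit
44: fault, evict 42, frames {74,44}
60: fault, evict 74, frames {44,60}
61: fault, evict 44, frames {60,61}
44: fault, evict 60, frames {61,44}
36: fault, evict 61, frames {44,36}
77: fault, evict 44, frames {36,77}
74: fault, evict 36, frames {77,74}
77: hit
64: fault, evict 74, frames {77,64}
60: fault, evict 77, frames {64,60}
77: fault, evict 64, frames {60,77}
74: fault, evict 60, frames {77,74}
77: hit
74: hit
61: fault, evict 77, frames {74,61}
Hits: 5.

5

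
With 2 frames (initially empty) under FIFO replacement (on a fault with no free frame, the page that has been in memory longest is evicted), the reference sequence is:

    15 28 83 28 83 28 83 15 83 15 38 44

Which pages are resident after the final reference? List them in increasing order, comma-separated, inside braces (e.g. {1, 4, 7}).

15 -> miss, frames [15]
28 -> miss, frames [15, 28]
83 -> miss, evict 15, frames [28, 83]
28 -> hit
83 -> hit
28 -> hit
83 -> hit
15 -> miss, evict 28, frames [83, 15]
83 -> hit
15 -> hit
38 -> miss, evict 83, frames [15, 38]
44 -> miss, evict 15, frames [38, 44]

{38, 44}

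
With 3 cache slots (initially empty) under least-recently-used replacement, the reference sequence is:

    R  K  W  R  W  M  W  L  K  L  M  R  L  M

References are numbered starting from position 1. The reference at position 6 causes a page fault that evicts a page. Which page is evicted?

K

pos 1: R: fault, frames (R)
pos 2: K: fault, frames (R K)
pos 3: W: fault, frames (R K W)
pos 4: R: hit
pos 5: W: hit
pos 6: M: fault, evict K, frames (R W M)
At position 6, page K is evicted.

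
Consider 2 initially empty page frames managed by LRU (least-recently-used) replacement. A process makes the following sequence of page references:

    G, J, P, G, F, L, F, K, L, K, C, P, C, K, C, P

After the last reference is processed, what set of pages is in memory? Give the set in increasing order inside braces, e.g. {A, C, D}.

G -> fault, frames (G)
J -> fault, frames (G J)
P -> fault, evict G, frames (J P)
G -> fault, evict J, frames (P G)
F -> fault, evict P, frames (G F)
L -> fault, evict G, frames (F L)
F -> hit
K -> fault, evict L, frames (F K)
L -> fault, evict F, frames (K L)
K -> hit
C -> fault, evict L, frames (K C)
P -> fault, evict K, frames (C P)
C -> hit
K -> fault, evict P, frames (C K)
C -> hit
P -> fault, evict K, frames (C P)

{C, P}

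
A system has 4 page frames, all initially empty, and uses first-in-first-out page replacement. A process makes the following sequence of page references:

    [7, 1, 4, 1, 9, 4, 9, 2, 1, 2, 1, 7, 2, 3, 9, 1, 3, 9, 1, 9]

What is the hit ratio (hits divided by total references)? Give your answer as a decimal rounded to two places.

7: fault, frames [7]
1: fault, frames [7, 1]
4: fault, frames [7, 1, 4]
1: hit
9: fault, frames [7, 1, 4, 9]
4: hit
9: hit
2: fault, evict 7, frames [1, 4, 9, 2]
1: hit
2: hit
1: hit
7: fault, evict 1, frames [4, 9, 2, 7]
2: hit
3: fault, evict 4, frames [9, 2, 7, 3]
9: hit
1: fault, evict 9, frames [2, 7, 3, 1]
3: hit
9: fault, evict 2, frames [7, 3, 1, 9]
1: hit
9: hit
Hits: 11 of 20 references → 11/20 = 0.5500.

0.55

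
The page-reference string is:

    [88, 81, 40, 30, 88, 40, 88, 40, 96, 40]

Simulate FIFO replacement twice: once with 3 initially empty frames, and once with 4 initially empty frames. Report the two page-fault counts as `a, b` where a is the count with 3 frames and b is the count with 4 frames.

7, 5

3 frames: F F F F F . . . F F → 7 faults.
4 frames: F F F F . . . . F . → 5 faults.
5 < 7: adding a frame reduced faults, as is typical.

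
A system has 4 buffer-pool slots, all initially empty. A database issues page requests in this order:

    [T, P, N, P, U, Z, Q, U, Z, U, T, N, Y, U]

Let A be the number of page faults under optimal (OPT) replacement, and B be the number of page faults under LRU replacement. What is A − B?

-1

Under OPT: F F F . F F F . . . . F F . → 8 faults.
Under LRU: F F F . F F F . . . F F F . → 9 faults.
A − B = 8 − 9 = -1.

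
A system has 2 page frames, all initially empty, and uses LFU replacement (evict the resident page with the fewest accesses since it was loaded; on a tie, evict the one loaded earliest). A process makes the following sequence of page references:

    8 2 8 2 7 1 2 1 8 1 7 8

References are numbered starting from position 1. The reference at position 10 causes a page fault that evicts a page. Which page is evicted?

8

pos 1: 8 → fault, frames {8}
pos 2: 2 → fault, frames {8,2}
pos 3: 8 → hit
pos 4: 2 → hit
pos 5: 7 → fault, evict 8, frames {2,7}
pos 6: 1 → fault, evict 7, frames {2,1}
pos 7: 2 → hit
pos 8: 1 → hit
pos 9: 8 → fault, evict 1, frames {2,8}
pos 10: 1 → fault, evict 8, frames {2,1}
At position 10, page 8 is evicted.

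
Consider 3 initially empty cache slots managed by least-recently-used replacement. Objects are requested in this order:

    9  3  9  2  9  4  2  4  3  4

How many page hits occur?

9: fault, frames (9)
3: fault, frames (9 3)
9: hit
2: fault, frames (3 9 2)
9: hit
4: fault, evict 3, frames (2 9 4)
2: hit
4: hit
3: fault, evict 9, frames (2 4 3)
4: hit
Hits: 5.

5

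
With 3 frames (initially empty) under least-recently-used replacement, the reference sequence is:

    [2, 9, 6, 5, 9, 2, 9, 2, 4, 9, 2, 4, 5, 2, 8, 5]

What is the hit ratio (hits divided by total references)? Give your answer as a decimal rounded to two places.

0.50

2 → miss, frames {2}
9 → miss, frames {2,9}
6 → miss, frames {2,9,6}
5 → miss, evict 2, frames {9,6,5}
9 → hit
2 → miss, evict 6, frames {5,9,2}
9 → hit
2 → hit
4 → miss, evict 5, frames {9,2,4}
9 → hit
2 → hit
4 → hit
5 → miss, evict 9, frames {2,4,5}
2 → hit
8 → miss, evict 4, frames {5,2,8}
5 → hit
Hits: 8 of 16 references → 8/16 = 0.5000.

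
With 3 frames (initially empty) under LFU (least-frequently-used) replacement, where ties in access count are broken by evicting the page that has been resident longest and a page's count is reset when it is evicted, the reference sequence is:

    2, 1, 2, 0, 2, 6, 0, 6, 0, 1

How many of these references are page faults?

5

2: fault, frames [2]
1: fault, frames [2, 1]
2: hit
0: fault, frames [2, 1, 0]
2: hit
6: fault, evict 1, frames [2, 0, 6]
0: hit
6: hit
0: hit
1: fault, evict 6, frames [2, 0, 1]
Page faults: 5.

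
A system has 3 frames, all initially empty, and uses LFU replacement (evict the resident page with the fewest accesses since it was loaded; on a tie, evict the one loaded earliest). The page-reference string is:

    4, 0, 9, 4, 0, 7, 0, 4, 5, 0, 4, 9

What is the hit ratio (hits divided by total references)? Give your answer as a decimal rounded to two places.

0.50

4 -> miss, frames [4]
0 -> miss, frames [4, 0]
9 -> miss, frames [4, 0, 9]
4 -> hit
0 -> hit
7 -> miss, evict 9, frames [4, 0, 7]
0 -> hit
4 -> hit
5 -> miss, evict 7, frames [4, 0, 5]
0 -> hit
4 -> hit
9 -> miss, evict 5, frames [4, 0, 9]
Hits: 6 of 12 references → 6/12 = 0.5000.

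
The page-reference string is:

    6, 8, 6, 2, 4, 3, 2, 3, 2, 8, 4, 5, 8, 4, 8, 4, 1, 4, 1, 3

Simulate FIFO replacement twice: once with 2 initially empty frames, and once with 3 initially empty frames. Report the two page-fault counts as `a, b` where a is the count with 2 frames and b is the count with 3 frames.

2 frames: F F . F F F F . . F F F F F . . F . . F → 13 faults.
3 frames: F F . F F F . . . F . F . F . . F . . F → 10 faults.
10 < 13: adding a frame reduced faults, as is typical.

13, 10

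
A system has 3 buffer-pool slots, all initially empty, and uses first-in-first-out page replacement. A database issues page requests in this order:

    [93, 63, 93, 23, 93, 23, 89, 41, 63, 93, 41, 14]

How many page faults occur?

93: miss, frames (93)
63: miss, frames (93 63)
93: hit
23: miss, frames (93 63 23)
93: hit
23: hit
89: miss, evict 93, frames (63 23 89)
41: miss, evict 63, frames (23 89 41)
63: miss, evict 23, frames (89 41 63)
93: miss, evict 89, frames (41 63 93)
41: hit
14: miss, evict 41, frames (63 93 14)
Page faults: 8.

8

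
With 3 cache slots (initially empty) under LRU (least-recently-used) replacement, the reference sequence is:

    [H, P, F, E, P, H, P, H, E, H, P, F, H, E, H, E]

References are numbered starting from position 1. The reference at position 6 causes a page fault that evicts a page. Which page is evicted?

F

pos 1: H: fault, frames (H)
pos 2: P: fault, frames (H P)
pos 3: F: fault, frames (H P F)
pos 4: E: fault, evict H, frames (P F E)
pos 5: P: hit
pos 6: H: fault, evict F, frames (E P H)
At position 6, page F is evicted.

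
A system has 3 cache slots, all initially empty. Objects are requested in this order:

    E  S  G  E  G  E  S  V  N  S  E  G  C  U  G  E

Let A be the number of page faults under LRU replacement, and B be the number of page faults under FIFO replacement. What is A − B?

-1

Under LRU: F F F . . . . F F . F F F F . F → 10 faults.
Under FIFO: F F F . . . . F F F F F F F . F → 11 faults.
A − B = 10 − 11 = -1.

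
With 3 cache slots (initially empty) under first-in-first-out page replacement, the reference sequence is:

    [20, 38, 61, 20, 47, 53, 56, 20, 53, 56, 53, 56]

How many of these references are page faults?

7

20: fault, frames (20)
38: fault, frames (20 38)
61: fault, frames (20 38 61)
20: hit
47: fault, evict 20, frames (38 61 47)
53: fault, evict 38, frames (61 47 53)
56: fault, evict 61, frames (47 53 56)
20: fault, evict 47, frames (53 56 20)
53: hit
56: hit
53: hit
56: hit
Page faults: 7.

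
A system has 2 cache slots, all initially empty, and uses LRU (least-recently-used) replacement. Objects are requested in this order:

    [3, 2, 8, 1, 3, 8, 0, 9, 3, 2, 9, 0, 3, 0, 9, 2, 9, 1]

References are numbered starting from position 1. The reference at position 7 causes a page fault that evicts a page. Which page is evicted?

3

pos 1: 3 → miss, frames [3]
pos 2: 2 → miss, frames [3, 2]
pos 3: 8 → miss, evict 3, frames [2, 8]
pos 4: 1 → miss, evict 2, frames [8, 1]
pos 5: 3 → miss, evict 8, frames [1, 3]
pos 6: 8 → miss, evict 1, frames [3, 8]
pos 7: 0 → miss, evict 3, frames [8, 0]
At position 7, page 3 is evicted.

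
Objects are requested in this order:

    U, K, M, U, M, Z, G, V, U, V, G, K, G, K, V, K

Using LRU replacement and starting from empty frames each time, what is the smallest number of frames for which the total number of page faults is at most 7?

5

f=1: 16 faults
f=2: 11 faults
f=3: 8 faults
f=4: 8 faults
f=5: 7 faults
f=6: 6 faults
Smallest f with faults ≤ 7 is 5.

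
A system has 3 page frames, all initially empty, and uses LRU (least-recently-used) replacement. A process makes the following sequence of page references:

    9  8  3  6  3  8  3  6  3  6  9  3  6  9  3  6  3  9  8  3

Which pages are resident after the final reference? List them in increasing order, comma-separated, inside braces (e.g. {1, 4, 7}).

9: fault, frames [9]
8: fault, frames [9, 8]
3: fault, frames [9, 8, 3]
6: fault, evict 9, frames [8, 3, 6]
3: hit
8: hit
3: hit
6: hit
3: hit
6: hit
9: fault, evict 8, frames [3, 6, 9]
3: hit
6: hit
9: hit
3: hit
6: hit
3: hit
9: hit
8: fault, evict 6, frames [3, 9, 8]
3: hit

{3, 8, 9}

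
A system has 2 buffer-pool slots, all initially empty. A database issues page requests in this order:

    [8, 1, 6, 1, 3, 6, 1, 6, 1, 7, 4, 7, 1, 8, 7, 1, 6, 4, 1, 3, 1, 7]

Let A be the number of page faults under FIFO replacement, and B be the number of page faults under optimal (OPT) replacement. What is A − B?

Under FIFO: F F F . F . F F . F F . F F F F F F F F . F → 17 faults.
Under OPT: F F F . F . F . . F F . F F . F F F . F . F → 14 faults.
A − B = 17 − 14 = 3.

3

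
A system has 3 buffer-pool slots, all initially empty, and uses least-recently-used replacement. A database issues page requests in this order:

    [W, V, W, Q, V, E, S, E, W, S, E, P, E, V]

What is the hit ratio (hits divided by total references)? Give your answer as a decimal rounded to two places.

W: miss, frames {W}
V: miss, frames {W,V}
W: hit
Q: miss, frames {V,W,Q}
V: hit
E: miss, evict W, frames {Q,V,E}
S: miss, evict Q, frames {V,E,S}
E: hit
W: miss, evict V, frames {S,E,W}
S: hit
E: hit
P: miss, evict W, frames {S,E,P}
E: hit
V: miss, evict S, frames {P,E,V}
Hits: 6 of 14 references → 6/14 = 0.4286.

0.43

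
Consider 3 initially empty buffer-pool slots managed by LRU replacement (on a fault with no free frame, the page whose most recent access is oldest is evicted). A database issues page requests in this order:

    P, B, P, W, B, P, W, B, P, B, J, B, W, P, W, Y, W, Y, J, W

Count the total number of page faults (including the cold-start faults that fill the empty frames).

P: fault, frames (P)
B: fault, frames (P B)
P: hit
W: fault, frames (B P W)
B: hit
P: hit
W: hit
B: hit
P: hit
B: hit
J: fault, evict W, frames (P B J)
B: hit
W: fault, evict P, frames (J B W)
P: fault, evict J, frames (B W P)
W: hit
Y: fault, evict B, frames (P W Y)
W: hit
Y: hit
J: fault, evict P, frames (W Y J)
W: hit
Page faults: 8.

8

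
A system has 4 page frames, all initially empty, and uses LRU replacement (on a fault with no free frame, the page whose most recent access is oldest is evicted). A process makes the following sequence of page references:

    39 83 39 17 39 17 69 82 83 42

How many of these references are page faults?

39 -> fault, frames [39]
83 -> fault, frames [39, 83]
39 -> hit
17 -> fault, frames [83, 39, 17]
39 -> hit
17 -> hit
69 -> fault, frames [83, 39, 17, 69]
82 -> fault, evict 83, frames [39, 17, 69, 82]
83 -> fault, evict 39, frames [17, 69, 82, 83]
42 -> fault, evict 17, frames [69, 82, 83, 42]
Page faults: 7.

7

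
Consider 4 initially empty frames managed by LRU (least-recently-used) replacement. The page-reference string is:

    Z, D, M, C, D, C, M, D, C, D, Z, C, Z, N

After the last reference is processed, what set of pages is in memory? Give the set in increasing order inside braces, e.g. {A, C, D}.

Z → miss, frames [Z]
D → miss, frames [Z, D]
M → miss, frames [Z, D, M]
C → miss, frames [Z, D, M, C]
D → hit
C → hit
M → hit
D → hit
C → hit
D → hit
Z → hit
C → hit
Z → hit
N → miss, evict M, frames [D, C, Z, N]

{C, D, N, Z}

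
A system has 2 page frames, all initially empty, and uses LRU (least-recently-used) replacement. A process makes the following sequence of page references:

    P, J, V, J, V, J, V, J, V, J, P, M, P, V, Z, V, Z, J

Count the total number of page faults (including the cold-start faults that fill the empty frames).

8

P: miss, frames (P)
J: miss, frames (P J)
V: miss, evict P, frames (J V)
J: hit
V: hit
J: hit
V: hit
J: hit
V: hit
J: hit
P: miss, evict V, frames (J P)
M: miss, evict J, frames (P M)
P: hit
V: miss, evict M, frames (P V)
Z: miss, evict P, frames (V Z)
V: hit
Z: hit
J: miss, evict V, frames (Z J)
Page faults: 8.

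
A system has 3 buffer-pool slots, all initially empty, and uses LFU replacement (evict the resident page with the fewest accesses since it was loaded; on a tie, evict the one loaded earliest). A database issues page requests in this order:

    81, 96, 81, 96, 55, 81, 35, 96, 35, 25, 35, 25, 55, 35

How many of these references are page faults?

9

81: miss, frames [81]
96: miss, frames [81, 96]
81: hit
96: hit
55: miss, frames [81, 96, 55]
81: hit
35: miss, evict 55, frames [81, 96, 35]
96: hit
35: hit
25: miss, evict 35, frames [81, 96, 25]
35: miss, evict 25, frames [81, 96, 35]
25: miss, evict 35, frames [81, 96, 25]
55: miss, evict 25, frames [81, 96, 55]
35: miss, evict 55, frames [81, 96, 35]
Page faults: 9.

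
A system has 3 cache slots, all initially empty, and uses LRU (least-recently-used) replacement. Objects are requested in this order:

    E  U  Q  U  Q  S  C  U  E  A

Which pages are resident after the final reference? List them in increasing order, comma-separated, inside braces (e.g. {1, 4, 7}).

E: fault, frames (E)
U: fault, frames (E U)
Q: fault, frames (E U Q)
U: hit
Q: hit
S: fault, evict E, frames (U Q S)
C: fault, evict U, frames (Q S C)
U: fault, evict Q, frames (S C U)
E: fault, evict S, frames (C U E)
A: fault, evict C, frames (U E A)

{A, E, U}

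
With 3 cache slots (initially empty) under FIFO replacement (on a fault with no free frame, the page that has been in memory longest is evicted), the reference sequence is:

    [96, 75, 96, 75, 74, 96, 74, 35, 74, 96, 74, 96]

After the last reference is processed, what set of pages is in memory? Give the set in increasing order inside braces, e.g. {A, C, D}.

96: fault, frames (96)
75: fault, frames (96 75)
96: hit
75: hit
74: fault, frames (96 75 74)
96: hit
74: hit
35: fault, evict 96, frames (75 74 35)
74: hit
96: fault, evict 75, frames (74 35 96)
74: hit
96: hit

{35, 74, 96}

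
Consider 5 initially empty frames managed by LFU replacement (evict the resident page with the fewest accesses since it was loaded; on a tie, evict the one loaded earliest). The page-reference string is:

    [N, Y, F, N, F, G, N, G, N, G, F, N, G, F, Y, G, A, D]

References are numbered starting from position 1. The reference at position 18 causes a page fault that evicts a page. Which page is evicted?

pos 1: N -> miss, frames {N}
pos 2: Y -> miss, frames {N,Y}
pos 3: F -> miss, frames {N,Y,F}
pos 4: N -> hit
pos 5: F -> hit
pos 6: G -> miss, frames {N,Y,F,G}
pos 7: N -> hit
pos 8: G -> hit
pos 9: N -> hit
pos 10: G -> hit
pos 11: F -> hit
pos 12: N -> hit
pos 13: G -> hit
pos 14: F -> hit
pos 15: Y -> hit
pos 16: G -> hit
pos 17: A -> miss, frames {N,Y,F,G,A}
pos 18: D -> miss, evict A, frames {N,Y,F,G,D}
At position 18, page A is evicted.

A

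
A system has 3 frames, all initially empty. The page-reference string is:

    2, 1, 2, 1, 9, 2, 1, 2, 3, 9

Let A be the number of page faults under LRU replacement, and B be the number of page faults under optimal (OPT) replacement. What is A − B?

Under LRU: F F . . F . . . F F → 5 faults.
Under OPT: F F . . F . . . F . → 4 faults.
A − B = 5 − 4 = 1.

1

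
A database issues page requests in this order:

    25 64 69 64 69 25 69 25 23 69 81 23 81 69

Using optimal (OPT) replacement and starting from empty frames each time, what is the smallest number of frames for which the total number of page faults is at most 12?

f=1: 14 faults
f=2: 7 faults
f=3: 5 faults
f=4: 5 faults
f=5: 5 faults
Smallest f with faults ≤ 12 is 2.

2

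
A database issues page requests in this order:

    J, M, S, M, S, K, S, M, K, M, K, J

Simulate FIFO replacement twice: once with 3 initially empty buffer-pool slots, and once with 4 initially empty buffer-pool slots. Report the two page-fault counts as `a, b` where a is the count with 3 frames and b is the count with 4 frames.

5, 4

3 frames: F F F . . F . . . . . F → 5 faults.
4 frames: F F F . . F . . . . . . → 4 faults.
4 < 5: adding a frame reduced faults, as is typical.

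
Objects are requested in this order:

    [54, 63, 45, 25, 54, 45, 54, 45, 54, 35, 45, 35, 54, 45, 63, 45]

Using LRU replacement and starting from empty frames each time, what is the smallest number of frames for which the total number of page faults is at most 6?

4

f=1: 16 faults
f=2: 11 faults
f=3: 7 faults
f=4: 6 faults
f=5: 5 faults
Smallest f with faults ≤ 6 is 4.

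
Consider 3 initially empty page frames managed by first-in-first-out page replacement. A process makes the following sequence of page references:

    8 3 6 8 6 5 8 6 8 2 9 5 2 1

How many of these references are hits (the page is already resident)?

5

8 → miss, frames (8)
3 → miss, frames (8 3)
6 → miss, frames (8 3 6)
8 → hit
6 → hit
5 → miss, evict 8, frames (3 6 5)
8 → miss, evict 3, frames (6 5 8)
6 → hit
8 → hit
2 → miss, evict 6, frames (5 8 2)
9 → miss, evict 5, frames (8 2 9)
5 → miss, evict 8, frames (2 9 5)
2 → hit
1 → miss, evict 2, frames (9 5 1)
Hits: 5.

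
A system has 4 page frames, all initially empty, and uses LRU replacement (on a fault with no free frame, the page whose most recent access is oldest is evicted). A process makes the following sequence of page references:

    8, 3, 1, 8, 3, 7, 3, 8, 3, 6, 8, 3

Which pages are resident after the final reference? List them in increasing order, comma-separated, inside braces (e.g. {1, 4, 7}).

{3, 6, 7, 8}

8 -> fault, frames [8]
3 -> fault, frames [8, 3]
1 -> fault, frames [8, 3, 1]
8 -> hit
3 -> hit
7 -> fault, frames [1, 8, 3, 7]
3 -> hit
8 -> hit
3 -> hit
6 -> fault, evict 1, frames [7, 8, 3, 6]
8 -> hit
3 -> hit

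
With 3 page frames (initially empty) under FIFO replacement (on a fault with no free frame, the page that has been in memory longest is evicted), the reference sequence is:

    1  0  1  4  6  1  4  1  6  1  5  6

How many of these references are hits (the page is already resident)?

1 → miss, frames (1)
0 → miss, frames (1 0)
1 → hit
4 → miss, frames (1 0 4)
6 → miss, evict 1, frames (0 4 6)
1 → miss, evict 0, frames (4 6 1)
4 → hit
1 → hit
6 → hit
1 → hit
5 → miss, evict 4, frames (6 1 5)
6 → hit
Hits: 6.

6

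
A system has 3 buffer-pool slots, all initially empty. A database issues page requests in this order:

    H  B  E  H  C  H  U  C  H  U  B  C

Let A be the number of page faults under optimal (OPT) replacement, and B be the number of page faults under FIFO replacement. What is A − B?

-2

Under OPT: F F F . F . F . . . F . → 6 faults.
Under FIFO: F F F . F F F . . . F F → 8 faults.
A − B = 6 − 8 = -2.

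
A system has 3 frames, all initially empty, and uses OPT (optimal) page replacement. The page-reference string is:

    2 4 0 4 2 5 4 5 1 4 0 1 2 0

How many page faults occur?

2 -> miss, frames (2)
4 -> miss, frames (2 4)
0 -> miss, frames (2 4 0)
4 -> hit
2 -> hit
5 -> miss, evict 2, frames (4 0 5)
4 -> hit
5 -> hit
1 -> miss, evict 5, frames (4 0 1)
4 -> hit
0 -> hit
1 -> hit
2 -> miss, evict 1, frames (4 0 2)
0 -> hit
Page faults: 6.

6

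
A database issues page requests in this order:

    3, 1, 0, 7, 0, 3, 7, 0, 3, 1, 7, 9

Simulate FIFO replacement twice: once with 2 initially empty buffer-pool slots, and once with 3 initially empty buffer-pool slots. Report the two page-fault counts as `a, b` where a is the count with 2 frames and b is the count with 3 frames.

9, 7

2 frames: F F F F . F . F . F F F → 9 faults.
3 frames: F F F F . F . . . F . F → 7 faults.
7 < 9: adding a frame reduced faults, as is typical.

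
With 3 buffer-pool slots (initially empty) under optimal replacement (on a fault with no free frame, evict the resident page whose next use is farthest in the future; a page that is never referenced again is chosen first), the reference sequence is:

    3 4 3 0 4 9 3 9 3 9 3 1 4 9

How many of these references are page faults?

5

3 → fault, frames [3]
4 → fault, frames [3, 4]
3 → hit
0 → fault, frames [3, 4, 0]
4 → hit
9 → fault, evict 0, frames [3, 4, 9]
3 → hit
9 → hit
3 → hit
9 → hit
3 → hit
1 → fault, evict 3, frames [4, 9, 1]
4 → hit
9 → hit
Page faults: 5.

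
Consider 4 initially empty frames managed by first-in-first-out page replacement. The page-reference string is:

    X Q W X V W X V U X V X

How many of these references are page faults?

6

X -> miss, frames {X}
Q -> miss, frames {X,Q}
W -> miss, frames {X,Q,W}
X -> hit
V -> miss, frames {X,Q,W,V}
W -> hit
X -> hit
V -> hit
U -> miss, evict X, frames {Q,W,V,U}
X -> miss, evict Q, frames {W,V,U,X}
V -> hit
X -> hit
Page faults: 6.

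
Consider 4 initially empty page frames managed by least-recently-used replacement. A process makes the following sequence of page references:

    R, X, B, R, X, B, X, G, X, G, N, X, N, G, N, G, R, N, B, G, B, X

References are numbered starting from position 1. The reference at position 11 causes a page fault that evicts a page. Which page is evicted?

pos 1: R -> miss, frames (R)
pos 2: X -> miss, frames (R X)
pos 3: B -> miss, frames (R X B)
pos 4: R -> hit
pos 5: X -> hit
pos 6: B -> hit
pos 7: X -> hit
pos 8: G -> miss, frames (R B X G)
pos 9: X -> hit
pos 10: G -> hit
pos 11: N -> miss, evict R, frames (B X G N)
At position 11, page R is evicted.

R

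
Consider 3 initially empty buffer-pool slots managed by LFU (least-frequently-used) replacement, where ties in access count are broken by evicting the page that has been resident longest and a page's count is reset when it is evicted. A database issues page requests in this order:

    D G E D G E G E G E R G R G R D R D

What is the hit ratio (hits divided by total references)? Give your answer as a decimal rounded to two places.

0.61

D: miss, frames [D]
G: miss, frames [D, G]
E: miss, frames [D, G, E]
D: hit
G: hit
E: hit
G: hit
E: hit
G: hit
E: hit
R: miss, evict D, frames [G, E, R]
G: hit
R: hit
G: hit
R: hit
D: miss, evict R, frames [G, E, D]
R: miss, evict D, frames [G, E, R]
D: miss, evict R, frames [G, E, D]
Hits: 11 of 18 references → 11/18 = 0.6111.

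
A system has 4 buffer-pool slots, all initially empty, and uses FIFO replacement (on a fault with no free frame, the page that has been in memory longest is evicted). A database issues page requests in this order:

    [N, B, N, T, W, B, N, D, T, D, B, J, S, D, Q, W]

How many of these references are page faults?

N -> miss, frames (N)
B -> miss, frames (N B)
N -> hit
T -> miss, frames (N B T)
W -> miss, frames (N B T W)
B -> hit
N -> hit
D -> miss, evict N, frames (B T W D)
T -> hit
D -> hit
B -> hit
J -> miss, evict B, frames (T W D J)
S -> miss, evict T, frames (W D J S)
D -> hit
Q -> miss, evict W, frames (D J S Q)
W -> miss, evict D, frames (J S Q W)
Page faults: 9.

9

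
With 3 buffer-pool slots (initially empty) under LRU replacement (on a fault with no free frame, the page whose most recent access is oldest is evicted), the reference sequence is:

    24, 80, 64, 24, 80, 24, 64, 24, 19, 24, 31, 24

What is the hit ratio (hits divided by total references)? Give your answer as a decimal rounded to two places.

24 -> fault, frames [24]
80 -> fault, frames [24, 80]
64 -> fault, frames [24, 80, 64]
24 -> hit
80 -> hit
24 -> hit
64 -> hit
24 -> hit
19 -> fault, evict 80, frames [64, 24, 19]
24 -> hit
31 -> fault, evict 64, frames [19, 24, 31]
24 -> hit
Hits: 7 of 12 references → 7/12 = 0.5833.

0.58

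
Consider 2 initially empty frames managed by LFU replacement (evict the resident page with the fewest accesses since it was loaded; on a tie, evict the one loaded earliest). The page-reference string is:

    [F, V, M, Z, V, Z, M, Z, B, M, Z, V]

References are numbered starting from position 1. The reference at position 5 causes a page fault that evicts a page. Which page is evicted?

pos 1: F: fault, frames {F}
pos 2: V: fault, frames {F,V}
pos 3: M: fault, evict F, frames {V,M}
pos 4: Z: fault, evict V, frames {M,Z}
pos 5: V: fault, evict M, frames {Z,V}
At position 5, page M is evicted.

M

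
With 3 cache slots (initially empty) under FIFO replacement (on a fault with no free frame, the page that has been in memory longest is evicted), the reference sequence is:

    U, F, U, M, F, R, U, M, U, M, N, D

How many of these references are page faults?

U: fault, frames [U]
F: fault, frames [U, F]
U: hit
M: fault, frames [U, F, M]
F: hit
R: fault, evict U, frames [F, M, R]
U: fault, evict F, frames [M, R, U]
M: hit
U: hit
M: hit
N: fault, evict M, frames [R, U, N]
D: fault, evict R, frames [U, N, D]
Page faults: 7.

7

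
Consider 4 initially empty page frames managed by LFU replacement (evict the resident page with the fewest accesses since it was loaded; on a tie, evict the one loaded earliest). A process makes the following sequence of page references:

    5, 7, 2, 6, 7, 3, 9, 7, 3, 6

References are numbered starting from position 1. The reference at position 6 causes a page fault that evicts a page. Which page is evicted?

pos 1: 5 → miss, frames (5)
pos 2: 7 → miss, frames (5 7)
pos 3: 2 → miss, frames (5 7 2)
pos 4: 6 → miss, frames (5 7 2 6)
pos 5: 7 → hit
pos 6: 3 → miss, evict 5, frames (7 2 6 3)
At position 6, page 5 is evicted.

5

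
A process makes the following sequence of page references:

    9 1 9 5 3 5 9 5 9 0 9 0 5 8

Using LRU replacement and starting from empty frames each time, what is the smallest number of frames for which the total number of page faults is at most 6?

3

f=1: 14 faults
f=2: 8 faults
f=3: 6 faults
f=4: 6 faults
f=5: 6 faults
f=6: 6 faults
Smallest f with faults ≤ 6 is 3.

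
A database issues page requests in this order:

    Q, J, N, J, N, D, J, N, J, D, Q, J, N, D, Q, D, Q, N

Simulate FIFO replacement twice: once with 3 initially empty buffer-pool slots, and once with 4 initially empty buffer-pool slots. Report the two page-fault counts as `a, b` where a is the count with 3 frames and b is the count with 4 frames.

3 frames: F F F . . F . . . . F F F F F . . . → 9 faults.
4 frames: F F F . . F . . . . . . . . . . . . → 4 faults.
4 < 9: adding a frame reduced faults, as is typical.

9, 4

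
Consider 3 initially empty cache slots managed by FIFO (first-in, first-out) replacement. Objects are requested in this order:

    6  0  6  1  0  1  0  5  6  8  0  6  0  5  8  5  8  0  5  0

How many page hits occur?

6 → fault, frames {6}
0 → fault, frames {6,0}
6 → hit
1 → fault, frames {6,0,1}
0 → hit
1 → hit
0 → hit
5 → fault, evict 6, frames {0,1,5}
6 → fault, evict 0, frames {1,5,6}
8 → fault, evict 1, frames {5,6,8}
0 → fault, evict 5, frames {6,8,0}
6 → hit
0 → hit
5 → fault, evict 6, frames {8,0,5}
8 → hit
5 → hit
8 → hit
0 → hit
5 → hit
0 → hit
Hits: 12.

12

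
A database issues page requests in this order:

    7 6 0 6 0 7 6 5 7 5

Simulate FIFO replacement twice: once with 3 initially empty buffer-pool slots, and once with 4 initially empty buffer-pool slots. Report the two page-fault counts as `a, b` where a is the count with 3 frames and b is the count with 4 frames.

3 frames: F F F . . . . F F . → 5 faults.
4 frames: F F F . . . . F . . → 4 faults.
4 < 5: adding a frame reduced faults, as is typical.

5, 4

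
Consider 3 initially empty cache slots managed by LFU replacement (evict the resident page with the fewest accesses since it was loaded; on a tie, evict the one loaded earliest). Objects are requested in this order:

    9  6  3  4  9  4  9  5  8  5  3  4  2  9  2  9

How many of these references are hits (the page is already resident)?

6

9 → miss, frames (9)
6 → miss, frames (9 6)
3 → miss, frames (9 6 3)
4 → miss, evict 9, frames (6 3 4)
9 → miss, evict 6, frames (3 4 9)
4 → hit
9 → hit
5 → miss, evict 3, frames (4 9 5)
8 → miss, evict 5, frames (4 9 8)
5 → miss, evict 8, frames (4 9 5)
3 → miss, evict 5, frames (4 9 3)
4 → hit
2 → miss, evict 3, frames (4 9 2)
9 → hit
2 → hit
9 → hit
Hits: 6.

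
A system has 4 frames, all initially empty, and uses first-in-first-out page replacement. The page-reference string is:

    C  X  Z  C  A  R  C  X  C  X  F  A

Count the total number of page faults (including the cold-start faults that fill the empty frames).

9

C: fault, frames {C}
X: fault, frames {C,X}
Z: fault, frames {C,X,Z}
C: hit
A: fault, frames {C,X,Z,A}
R: fault, evict C, frames {X,Z,A,R}
C: fault, evict X, frames {Z,A,R,C}
X: fault, evict Z, frames {A,R,C,X}
C: hit
X: hit
F: fault, evict A, frames {R,C,X,F}
A: fault, evict R, frames {C,X,F,A}
Page faults: 9.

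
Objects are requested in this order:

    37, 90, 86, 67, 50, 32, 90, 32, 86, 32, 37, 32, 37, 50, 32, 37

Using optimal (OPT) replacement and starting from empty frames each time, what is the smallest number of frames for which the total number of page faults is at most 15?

f=1: 16 faults
f=2: 10 faults
f=3: 8 faults
f=4: 7 faults
f=5: 6 faults
f=6: 6 faults
Smallest f with faults ≤ 15 is 2.

2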